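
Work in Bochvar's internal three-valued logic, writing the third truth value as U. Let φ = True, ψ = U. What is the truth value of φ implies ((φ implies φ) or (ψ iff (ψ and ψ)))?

φ implies φ = True implies True = True
ψ and ψ = U and U = U
ψ iff (ψ and ψ) = U iff U = U
(φ implies φ) or (ψ iff (ψ and ψ)) = True or U = U
φ implies ((φ implies φ) or (ψ iff (ψ and ψ))) = True implies U = U  [any arg is the third value ⇒ result is the third value]

U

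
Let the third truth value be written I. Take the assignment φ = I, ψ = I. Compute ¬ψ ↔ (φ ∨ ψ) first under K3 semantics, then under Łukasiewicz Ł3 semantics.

In K3: ¬ψ = ¬I = I
φ ∨ ψ = I ∨ I = I
¬ψ ↔ (φ ∨ ψ) = I ↔ I = I
In Łukasiewicz Ł3: ¬ψ = ¬I = I
φ ∨ ψ = I ∨ I = I
¬ψ ↔ (φ ∨ ψ) = I ↔ I = True  [1 − |½−½|]
They differ because K3 and Łukasiewicz Ł3 treat I differently under implication.

I; True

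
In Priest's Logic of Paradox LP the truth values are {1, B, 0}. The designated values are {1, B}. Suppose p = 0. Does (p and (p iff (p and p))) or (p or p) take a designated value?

p and p = 0 and 0 = 0
p iff (p and p) = 0 iff 0 = 1
p and (p iff (p and p)) = 0 and 1 = 0
p or p = 0 or 0 = 0
(p and (p iff (p and p))) or (p or p) = 0 or 0 = 0
0 ∉ {1, B}.

No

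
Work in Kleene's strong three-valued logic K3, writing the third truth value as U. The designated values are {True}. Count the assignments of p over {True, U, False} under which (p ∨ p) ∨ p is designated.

p=True: True ✓
p=U: U ·
p=False: False ·

1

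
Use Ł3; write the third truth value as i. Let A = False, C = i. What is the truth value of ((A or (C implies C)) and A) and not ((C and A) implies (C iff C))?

False

C implies C = i implies i = True
A or (C implies C) = False or True = True
(A or (C implies C)) and A = True and False = False
C and A = i and False = False
C iff C = i iff i = True
(C and A) implies (C iff C) = False implies True = True
not ((C and A) implies (C iff C)) = not True = False
((A or (C implies C)) and A) and not ((C and A) implies (C iff C)) = False and False = False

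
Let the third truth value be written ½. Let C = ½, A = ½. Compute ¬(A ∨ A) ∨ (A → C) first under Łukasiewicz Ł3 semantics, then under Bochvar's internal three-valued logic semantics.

True; ½

In Łukasiewicz Ł3: A ∨ A = ½ ∨ ½ = ½
¬(A ∨ A) = ¬½ = ½
A → C = ½ → ½ = True  [min(1, 1−½+½)]
¬(A ∨ A) ∨ (A → C) = ½ ∨ True = True
In Bochvar's internal three-valued logic: A ∨ A = ½ ∨ ½ = ½
¬(A ∨ A) = ¬½ = ½
A → C = ½ → ½ = ½  [any arg is the third value ⇒ result is the third value]
¬(A ∨ A) ∨ (A → C) = ½ ∨ ½ = ½
They differ because Łukasiewicz Ł3 and Bochvar's internal three-valued logic treat ½ differently under the binary connectives.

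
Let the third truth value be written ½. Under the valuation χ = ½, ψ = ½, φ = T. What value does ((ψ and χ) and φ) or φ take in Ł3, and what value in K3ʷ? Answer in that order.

In Ł3: ψ and χ = ½ and ½ = ½
(ψ and χ) and φ = ½ and T = ½
((ψ and χ) and φ) or φ = ½ or T = T
In K3ʷ: ψ and χ = ½ and ½ = ½
(ψ and χ) and φ = ½ and T = ½
((ψ and χ) and φ) or φ = ½ or T = ½
They differ because Ł3 and K3ʷ treat ½ differently under the binary connectives.

T; ½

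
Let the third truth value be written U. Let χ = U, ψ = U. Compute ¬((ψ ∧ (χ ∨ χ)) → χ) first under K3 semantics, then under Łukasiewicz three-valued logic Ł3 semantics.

U; 0

In K3: χ ∨ χ = U ∨ U = U
ψ ∧ (χ ∨ χ) = U ∧ U = U
(ψ ∧ (χ ∨ χ)) → χ = U → U = U  [¬U ∨ U]
¬((ψ ∧ (χ ∨ χ)) → χ) = ¬U = U
In Łukasiewicz three-valued logic Ł3: χ ∨ χ = U ∨ U = U
ψ ∧ (χ ∨ χ) = U ∧ U = U
(ψ ∧ (χ ∨ χ)) → χ = U → U = 1
¬((ψ ∧ (χ ∨ χ)) → χ) = ¬1 = 0
They differ because K3 and Łukasiewicz three-valued logic Ł3 treat U differently under implication.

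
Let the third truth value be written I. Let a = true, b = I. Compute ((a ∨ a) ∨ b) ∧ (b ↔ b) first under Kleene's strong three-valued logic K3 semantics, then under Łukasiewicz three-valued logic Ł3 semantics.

I; true

In Kleene's strong three-valued logic K3: a ∨ a = true ∨ true = true
(a ∨ a) ∨ b = true ∨ I = true
b ↔ b = I ↔ I = I
((a ∨ a) ∨ b) ∧ (b ↔ b) = true ∧ I = I
In Łukasiewicz three-valued logic Ł3: a ∨ a = true ∨ true = true
(a ∨ a) ∨ b = true ∨ I = true
b ↔ b = I ↔ I = true
((a ∨ a) ∨ b) ∧ (b ↔ b) = true ∧ true = true
They differ because Kleene's strong three-valued logic K3 and Łukasiewicz three-valued logic Ł3 treat I differently under implication.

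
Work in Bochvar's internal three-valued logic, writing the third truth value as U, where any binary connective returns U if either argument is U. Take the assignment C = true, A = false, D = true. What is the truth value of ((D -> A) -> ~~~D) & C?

true

D -> A = true -> false = false
~D = ~true = false
~~D = ~false = true
~~~D = ~true = false
(D -> A) -> ~~~D = false -> false = true
((D -> A) -> ~~~D) & C = true & true = true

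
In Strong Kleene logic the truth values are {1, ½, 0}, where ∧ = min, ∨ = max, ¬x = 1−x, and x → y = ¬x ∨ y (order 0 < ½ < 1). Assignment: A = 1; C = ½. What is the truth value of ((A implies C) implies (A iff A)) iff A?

A implies C = 1 implies ½ = ½
A iff A = 1 iff 1 = 1
(A implies C) implies (A iff A) = ½ implies 1 = 1
((A implies C) implies (A iff A)) iff A = 1 iff 1 = 1

1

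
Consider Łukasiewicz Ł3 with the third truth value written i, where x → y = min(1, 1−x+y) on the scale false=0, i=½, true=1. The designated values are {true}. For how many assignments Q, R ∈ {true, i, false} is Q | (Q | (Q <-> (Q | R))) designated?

6

Of the 9 assignments, 6 give a value in {true}.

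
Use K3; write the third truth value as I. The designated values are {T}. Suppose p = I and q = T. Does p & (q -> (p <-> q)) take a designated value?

p <-> q = I <-> T = I
q -> (p <-> q) = T -> I = I  [~T | I]
p & (q -> (p <-> q)) = I & I = I
I ∉ {T}.

No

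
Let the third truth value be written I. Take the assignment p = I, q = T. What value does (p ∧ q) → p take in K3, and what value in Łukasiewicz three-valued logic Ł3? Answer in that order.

In K3: p ∧ q = I ∧ T = I
(p ∧ q) → p = I → I = I  [¬I ∨ I]
In Łukasiewicz three-valued logic Ł3: p ∧ q = I ∧ T = I
(p ∧ q) → p = I → I = T
They differ because K3 and Łukasiewicz three-valued logic Ł3 treat I differently under implication.

I; T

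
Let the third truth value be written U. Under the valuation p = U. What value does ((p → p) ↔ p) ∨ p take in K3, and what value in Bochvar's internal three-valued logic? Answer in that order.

U; U

In K3: p → p = U → U = U
(p → p) ↔ p = U ↔ U = U
((p → p) ↔ p) ∨ p = U ∨ U = U
In Bochvar's internal three-valued logic: p → p = U → U = U  [any arg is the third value ⇒ result is the third value]
(p → p) ↔ p = U ↔ U = U
((p → p) ↔ p) ∨ p = U ∨ U = U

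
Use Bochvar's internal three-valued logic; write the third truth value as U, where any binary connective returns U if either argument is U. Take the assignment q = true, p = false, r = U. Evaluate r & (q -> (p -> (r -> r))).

r -> r = U -> U = U
p -> (r -> r) = false -> U = U
q -> (p -> (r -> r)) = true -> U = U
r & (q -> (p -> (r -> r))) = U & U = U

U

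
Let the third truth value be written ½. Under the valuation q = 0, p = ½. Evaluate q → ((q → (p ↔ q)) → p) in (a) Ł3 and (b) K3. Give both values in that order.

1; 1

In Ł3: p ↔ q = ½ ↔ 0 = ½  [1 − |½−0|]
q → (p ↔ q) = 0 → ½ = 1
(q → (p ↔ q)) → p = 1 → ½ = ½
q → ((q → (p ↔ q)) → p) = 0 → ½ = 1
In K3: p ↔ q = ½ ↔ 0 = ½
q → (p ↔ q) = 0 → ½ = 1  [¬0 ∨ ½]
(q → (p ↔ q)) → p = 1 → ½ = ½
q → ((q → (p ↔ q)) → p) = 0 → ½ = 1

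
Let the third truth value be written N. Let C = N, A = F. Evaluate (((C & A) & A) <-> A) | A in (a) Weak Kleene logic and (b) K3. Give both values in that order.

N; T

In Weak Kleene logic: C & A = N & F = N
(C & A) & A = N & F = N
((C & A) & A) <-> A = N <-> F = N
(((C & A) & A) <-> A) | A = N | F = N
In K3: C & A = N & F = F
(C & A) & A = F & F = F
((C & A) & A) <-> A = F <-> F = T
(((C & A) & A) <-> A) | A = T | F = T
They differ because Weak Kleene logic and K3 treat N differently under the binary connectives.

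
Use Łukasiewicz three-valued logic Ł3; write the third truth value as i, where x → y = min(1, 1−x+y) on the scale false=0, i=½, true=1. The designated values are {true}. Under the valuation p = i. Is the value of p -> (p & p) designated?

p & p = i & i = i
p -> (p & p) = i -> i = true
true ∈ {true}.

Yes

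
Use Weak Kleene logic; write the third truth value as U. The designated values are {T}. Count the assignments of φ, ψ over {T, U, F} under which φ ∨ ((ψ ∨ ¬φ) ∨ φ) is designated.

Designated under: (φ=T, ψ=T); (φ=T, ψ=F); (φ=F, ψ=T); (φ=F, ψ=F).

4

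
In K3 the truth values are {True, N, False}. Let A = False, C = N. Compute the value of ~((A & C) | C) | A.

A & C = False & N = False
(A & C) | C = False | N = N
~((A & C) | C) = ~N = N
~((A & C) | C) | A = N | False = N

N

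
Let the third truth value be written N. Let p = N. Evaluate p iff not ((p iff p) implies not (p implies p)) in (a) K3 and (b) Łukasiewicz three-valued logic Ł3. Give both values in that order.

In K3: p iff p = N iff N = N
p implies p = N implies N = N  [not N or N]
not (p implies p) = not N = N
(p iff p) implies not (p implies p) = N implies N = N
not ((p iff p) implies not (p implies p)) = not N = N
p iff not ((p iff p) implies not (p implies p)) = N iff N = N
In Łukasiewicz three-valued logic Ł3: p iff p = N iff N = ⊤  [1 − |½−½|]
p implies p = N implies N = ⊤
not (p implies p) = not ⊤ = ⊥
(p iff p) implies not (p implies p) = ⊤ implies ⊥ = ⊥
not ((p iff p) implies not (p implies p)) = not ⊥ = ⊤
p iff not ((p iff p) implies not (p implies p)) = N iff ⊤ = N

N; N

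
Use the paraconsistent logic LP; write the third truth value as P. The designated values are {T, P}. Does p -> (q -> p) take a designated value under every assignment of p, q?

Yes

Every assignment of p, q over {T, P, F} gives a value in {T, P}.
In particular, with p=P, q=P: p -> (q -> p) = P.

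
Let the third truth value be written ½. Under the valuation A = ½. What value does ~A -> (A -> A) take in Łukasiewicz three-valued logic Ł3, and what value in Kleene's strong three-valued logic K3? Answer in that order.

In Łukasiewicz three-valued logic Ł3: ~A = ~½ = ½
A -> A = ½ -> ½ = T  [min(1, 1−½+½)]
~A -> (A -> A) = ½ -> T = T
In Kleene's strong three-valued logic K3: ~A = ~½ = ½
A -> A = ½ -> ½ = ½
~A -> (A -> A) = ½ -> ½ = ½
They differ because Łukasiewicz three-valued logic Ł3 and Kleene's strong three-valued logic K3 treat ½ differently under implication.

T; ½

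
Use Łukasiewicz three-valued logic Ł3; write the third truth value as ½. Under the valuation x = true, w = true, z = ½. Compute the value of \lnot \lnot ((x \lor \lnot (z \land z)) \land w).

z \land z = ½ \land ½ = ½
\lnot (z \land z) = \lnot ½ = ½
x \lor \lnot (z \land z) = true \lor ½ = true
(x \lor \lnot (z \land z)) \land w = true \land true = true
\lnot ((x \lor \lnot (z \land z)) \land w) = \lnot true = false
\lnot \lnot ((x \lor \lnot (z \land z)) \land w) = \lnot false = true

true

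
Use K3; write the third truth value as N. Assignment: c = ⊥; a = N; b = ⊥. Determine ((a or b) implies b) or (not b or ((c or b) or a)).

a or b = N or ⊥ = N
(a or b) implies b = N implies ⊥ = N  [not N or ⊥]
not b = not ⊥ = ⊤
c or b = ⊥ or ⊥ = ⊥
(c or b) or a = ⊥ or N = N
not b or ((c or b) or a) = ⊤ or N = ⊤
((a or b) implies b) or (not b or ((c or b) or a)) = N or ⊤ = ⊤

⊤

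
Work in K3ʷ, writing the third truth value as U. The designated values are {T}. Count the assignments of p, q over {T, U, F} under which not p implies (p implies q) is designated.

Designated under: (p=T, q=T); (p=T, q=F); (p=F, q=T); (p=F, q=F).

4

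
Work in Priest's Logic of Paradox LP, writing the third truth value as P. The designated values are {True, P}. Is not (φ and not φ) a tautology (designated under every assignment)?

Yes

Every assignment of φ over {True, P, False} gives a value in {True, P}.
In particular, with φ=P: not (φ and not φ) = P.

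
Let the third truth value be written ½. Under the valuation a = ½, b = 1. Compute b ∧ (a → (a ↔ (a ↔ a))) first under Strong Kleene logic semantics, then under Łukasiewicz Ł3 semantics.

½; 1

In Strong Kleene logic: a ↔ a = ½ ↔ ½ = ½
a ↔ (a ↔ a) = ½ ↔ ½ = ½
a → (a ↔ (a ↔ a)) = ½ → ½ = ½  [¬½ ∨ ½]
b ∧ (a → (a ↔ (a ↔ a))) = 1 ∧ ½ = ½
In Łukasiewicz Ł3: a ↔ a = ½ ↔ ½ = 1
a ↔ (a ↔ a) = ½ ↔ 1 = ½
a → (a ↔ (a ↔ a)) = ½ → ½ = 1
b ∧ (a → (a ↔ (a ↔ a))) = 1 ∧ 1 = 1
They differ because Strong Kleene logic and Łukasiewicz Ł3 treat ½ differently under implication.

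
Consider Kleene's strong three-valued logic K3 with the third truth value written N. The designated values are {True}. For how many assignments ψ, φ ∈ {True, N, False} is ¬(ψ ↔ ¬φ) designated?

Designated under: (ψ=True, φ=True); (ψ=False, φ=False).

2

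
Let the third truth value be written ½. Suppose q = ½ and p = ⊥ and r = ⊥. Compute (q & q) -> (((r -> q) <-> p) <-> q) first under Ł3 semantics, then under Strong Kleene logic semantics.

⊤; ½

In Ł3: q & q = ½ & ½ = ½
r -> q = ⊥ -> ½ = ⊤
(r -> q) <-> p = ⊤ <-> ⊥ = ⊥
((r -> q) <-> p) <-> q = ⊥ <-> ½ = ½
(q & q) -> (((r -> q) <-> p) <-> q) = ½ -> ½ = ⊤
In Strong Kleene logic: q & q = ½ & ½ = ½
r -> q = ⊥ -> ½ = ⊤
(r -> q) <-> p = ⊤ <-> ⊥ = ⊥
((r -> q) <-> p) <-> q = ⊥ <-> ½ = ½
(q & q) -> (((r -> q) <-> p) <-> q) = ½ -> ½ = ½
They differ because Ł3 and Strong Kleene logic treat ½ differently under implication.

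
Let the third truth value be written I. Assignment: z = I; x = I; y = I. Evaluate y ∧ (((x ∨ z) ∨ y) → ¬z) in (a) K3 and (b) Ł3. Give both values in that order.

I; I

In K3: x ∨ z = I ∨ I = I
(x ∨ z) ∨ y = I ∨ I = I
¬z = ¬I = I
((x ∨ z) ∨ y) → ¬z = I → I = I  [¬I ∨ I]
y ∧ (((x ∨ z) ∨ y) → ¬z) = I ∧ I = I
In Ł3: x ∨ z = I ∨ I = I
(x ∨ z) ∨ y = I ∨ I = I
¬z = ¬I = I
((x ∨ z) ∨ y) → ¬z = I → I = true  [min(1, 1−½+½)]
y ∧ (((x ∨ z) ∨ y) → ¬z) = I ∧ true = I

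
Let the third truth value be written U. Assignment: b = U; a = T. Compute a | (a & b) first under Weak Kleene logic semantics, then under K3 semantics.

In Weak Kleene logic: a & b = T & U = U
a | (a & b) = T | U = U
In K3: a & b = T & U = U
a | (a & b) = T | U = T
They differ because Weak Kleene logic and K3 treat U differently under the binary connectives.

U; T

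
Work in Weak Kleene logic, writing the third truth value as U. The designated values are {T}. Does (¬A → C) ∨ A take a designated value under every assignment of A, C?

Countermodel: A=T, C=U gives U, which is not designated.

No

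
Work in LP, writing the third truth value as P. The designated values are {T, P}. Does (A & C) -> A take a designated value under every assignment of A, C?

Yes

Every assignment of A, C over {T, P, F} gives a value in {T, P}.
In particular, with A=P, C=P: (A & C) -> A = P.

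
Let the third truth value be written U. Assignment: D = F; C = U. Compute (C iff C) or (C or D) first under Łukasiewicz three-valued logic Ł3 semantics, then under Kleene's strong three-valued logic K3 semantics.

In Łukasiewicz three-valued logic Ł3: C iff C = U iff U = T  [1 − |½−½|]
C or D = U or F = U
(C iff C) or (C or D) = T or U = T
In Kleene's strong three-valued logic K3: C iff C = U iff U = U
C or D = U or F = U
(C iff C) or (C or D) = U or U = U
They differ because Łukasiewicz three-valued logic Ł3 and Kleene's strong three-valued logic K3 treat U differently under implication.

T; U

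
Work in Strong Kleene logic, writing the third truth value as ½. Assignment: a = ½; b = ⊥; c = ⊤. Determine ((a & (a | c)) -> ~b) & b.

⊥

a | c = ½ | ⊤ = ⊤
a & (a | c) = ½ & ⊤ = ½
~b = ~⊥ = ⊤
(a & (a | c)) -> ~b = ½ -> ⊤ = ⊤  [~½ | ⊤]
((a & (a | c)) -> ~b) & b = ⊤ & ⊥ = ⊥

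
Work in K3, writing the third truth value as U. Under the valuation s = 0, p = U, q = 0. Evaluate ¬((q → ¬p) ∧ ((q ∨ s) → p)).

0

¬p = ¬U = U
q → ¬p = 0 → U = 1
q ∨ s = 0 ∨ 0 = 0
(q ∨ s) → p = 0 → U = 1
(q → ¬p) ∧ ((q ∨ s) → p) = 1 ∧ 1 = 1
¬((q → ¬p) ∧ ((q ∨ s) → p)) = ¬1 = 0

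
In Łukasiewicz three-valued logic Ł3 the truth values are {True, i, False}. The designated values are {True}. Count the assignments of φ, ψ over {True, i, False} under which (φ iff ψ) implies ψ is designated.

6

Of the 9 assignments, 6 give a value in {True}.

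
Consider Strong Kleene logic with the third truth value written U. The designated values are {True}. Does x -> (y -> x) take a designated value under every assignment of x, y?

No

Countermodel: x=U, y=True gives U, which is not designated.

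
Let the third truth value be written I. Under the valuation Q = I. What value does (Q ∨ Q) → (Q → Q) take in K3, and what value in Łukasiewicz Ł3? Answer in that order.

In K3: Q ∨ Q = I ∨ I = I
Q → Q = I → I = I  [¬I ∨ I]
(Q ∨ Q) → (Q → Q) = I → I = I
In Łukasiewicz Ł3: Q ∨ Q = I ∨ I = I
Q → Q = I → I = ⊤  [min(1, 1−½+½)]
(Q ∨ Q) → (Q → Q) = I → ⊤ = ⊤
They differ because K3 and Łukasiewicz Ł3 treat I differently under implication.

I; ⊤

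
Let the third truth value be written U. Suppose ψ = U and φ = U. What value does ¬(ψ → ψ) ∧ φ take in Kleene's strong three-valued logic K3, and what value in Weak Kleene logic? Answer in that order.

U; U

In Kleene's strong three-valued logic K3: ψ → ψ = U → U = U  [¬U ∨ U]
¬(ψ → ψ) = ¬U = U
¬(ψ → ψ) ∧ φ = U ∧ U = U
In Weak Kleene logic: ψ → ψ = U → U = U  [any arg is the third value ⇒ result is the third value]
¬(ψ → ψ) = ¬U = U
¬(ψ → ψ) ∧ φ = U ∧ U = U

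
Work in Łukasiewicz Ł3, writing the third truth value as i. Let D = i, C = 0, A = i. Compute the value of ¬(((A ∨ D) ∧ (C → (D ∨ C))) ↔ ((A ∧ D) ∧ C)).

A ∨ D = i ∨ i = i
D ∨ C = i ∨ 0 = i
C → (D ∨ C) = 0 → i = 1  [min(1, 1−0+½)]
(A ∨ D) ∧ (C → (D ∨ C)) = i ∧ 1 = i
A ∧ D = i ∧ i = i
(A ∧ D) ∧ C = i ∧ 0 = 0
((A ∨ D) ∧ (C → (D ∨ C))) ↔ ((A ∧ D) ∧ C) = i ↔ 0 = i
¬(((A ∨ D) ∧ (C → (D ∨ C))) ↔ ((A ∧ D) ∧ C)) = ¬i = i

i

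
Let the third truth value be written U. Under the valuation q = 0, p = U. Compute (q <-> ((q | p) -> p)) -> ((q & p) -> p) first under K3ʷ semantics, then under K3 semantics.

In K3ʷ: q | p = 0 | U = U
(q | p) -> p = U -> U = U  [any arg is the third value ⇒ result is the third value]
q <-> ((q | p) -> p) = 0 <-> U = U
q & p = 0 & U = U
(q & p) -> p = U -> U = U
(q <-> ((q | p) -> p)) -> ((q & p) -> p) = U -> U = U
In K3: q | p = 0 | U = U
(q | p) -> p = U -> U = U  [~U | U]
q <-> ((q | p) -> p) = 0 <-> U = U
q & p = 0 & U = 0
(q & p) -> p = 0 -> U = 1
(q <-> ((q | p) -> p)) -> ((q & p) -> p) = U -> 1 = 1
They differ because K3ʷ and K3 treat U differently under the binary connectives.

U; 1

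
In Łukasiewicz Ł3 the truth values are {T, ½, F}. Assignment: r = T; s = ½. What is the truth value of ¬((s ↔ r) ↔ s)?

F

s ↔ r = ½ ↔ T = ½  [1 − |½−1|]
(s ↔ r) ↔ s = ½ ↔ ½ = T
¬((s ↔ r) ↔ s) = ¬T = F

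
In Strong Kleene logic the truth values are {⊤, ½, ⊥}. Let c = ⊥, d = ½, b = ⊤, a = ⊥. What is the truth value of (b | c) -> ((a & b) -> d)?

⊤

b | c = ⊤ | ⊥ = ⊤
a & b = ⊥ & ⊤ = ⊥
(a & b) -> d = ⊥ -> ½ = ⊤  [~⊥ | ½]
(b | c) -> ((a & b) -> d) = ⊤ -> ⊤ = ⊤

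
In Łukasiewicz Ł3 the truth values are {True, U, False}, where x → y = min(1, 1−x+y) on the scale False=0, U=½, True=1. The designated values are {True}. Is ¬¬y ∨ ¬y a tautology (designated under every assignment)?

Countermodel: y=U gives U, which is not designated.

No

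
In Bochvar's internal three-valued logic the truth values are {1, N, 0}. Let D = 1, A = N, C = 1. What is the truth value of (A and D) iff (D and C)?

A and D = N and 1 = N
D and C = 1 and 1 = 1
(A and D) iff (D and C) = N iff 1 = N

N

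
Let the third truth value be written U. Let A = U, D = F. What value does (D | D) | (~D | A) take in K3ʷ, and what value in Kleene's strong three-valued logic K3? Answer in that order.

In K3ʷ: D | D = F | F = F
~D = ~F = T
~D | A = T | U = U
(D | D) | (~D | A) = F | U = U
In Kleene's strong three-valued logic K3: D | D = F | F = F
~D = ~F = T
~D | A = T | U = T
(D | D) | (~D | A) = F | T = T
They differ because K3ʷ and Kleene's strong three-valued logic K3 treat U differently under the binary connectives.

U; T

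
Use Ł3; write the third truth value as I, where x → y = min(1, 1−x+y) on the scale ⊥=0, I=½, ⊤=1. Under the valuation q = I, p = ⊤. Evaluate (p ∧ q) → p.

⊤

p ∧ q = ⊤ ∧ I = I
(p ∧ q) → p = I → ⊤ = ⊤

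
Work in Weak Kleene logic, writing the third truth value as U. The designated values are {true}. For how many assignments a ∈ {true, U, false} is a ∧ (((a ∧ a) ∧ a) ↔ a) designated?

1

a=true: true ✓
a=U: U ·
a=false: false ·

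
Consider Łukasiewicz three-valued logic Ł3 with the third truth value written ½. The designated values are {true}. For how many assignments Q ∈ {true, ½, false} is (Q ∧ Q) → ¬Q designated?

2

Q=true: false ·
Q=½: true ✓
Q=false: true ✓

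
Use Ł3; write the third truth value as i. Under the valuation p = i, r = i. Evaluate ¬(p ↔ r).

false

p ↔ r = i ↔ i = true  [1 − |½−½|]
¬(p ↔ r) = ¬true = false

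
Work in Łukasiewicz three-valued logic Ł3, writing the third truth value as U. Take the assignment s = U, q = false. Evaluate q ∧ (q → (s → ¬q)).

¬q = ¬false = true
s → ¬q = U → true = true  [min(1, 1−½+1)]
q → (s → ¬q) = false → true = true
q ∧ (q → (s → ¬q)) = false ∧ true = false

false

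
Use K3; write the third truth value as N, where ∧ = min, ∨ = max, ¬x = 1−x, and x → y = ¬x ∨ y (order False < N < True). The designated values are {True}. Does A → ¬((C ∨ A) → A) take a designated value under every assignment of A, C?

No

Countermodel: A=True, C=True gives False, which is not designated.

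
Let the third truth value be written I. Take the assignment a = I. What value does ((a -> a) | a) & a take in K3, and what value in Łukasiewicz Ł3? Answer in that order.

I; I

In K3: a -> a = I -> I = I
(a -> a) | a = I | I = I
((a -> a) | a) & a = I & I = I
In Łukasiewicz Ł3: a -> a = I -> I = true
(a -> a) | a = true | I = true
((a -> a) | a) & a = true & I = I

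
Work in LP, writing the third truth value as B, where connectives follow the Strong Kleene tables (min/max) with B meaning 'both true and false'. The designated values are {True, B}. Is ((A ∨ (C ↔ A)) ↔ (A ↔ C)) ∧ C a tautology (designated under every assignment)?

No

Countermodel: A=True, C=False gives False, which is not designated.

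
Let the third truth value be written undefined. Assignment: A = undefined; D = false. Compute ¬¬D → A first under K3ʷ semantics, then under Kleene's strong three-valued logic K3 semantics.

In K3ʷ: ¬D = ¬false = true
¬¬D = ¬true = false
¬¬D → A = false → undefined = undefined
In Kleene's strong three-valued logic K3: ¬D = ¬false = true
¬¬D = ¬true = false
¬¬D → A = false → undefined = true
They differ because K3ʷ and Kleene's strong three-valued logic K3 treat undefined differently under the binary connectives.

undefined; true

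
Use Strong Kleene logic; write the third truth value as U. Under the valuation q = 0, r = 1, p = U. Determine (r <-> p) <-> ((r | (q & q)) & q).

U

r <-> p = 1 <-> U = U
q & q = 0 & 0 = 0
r | (q & q) = 1 | 0 = 1
(r | (q & q)) & q = 1 & 0 = 0
(r <-> p) <-> ((r | (q & q)) & q) = U <-> 0 = U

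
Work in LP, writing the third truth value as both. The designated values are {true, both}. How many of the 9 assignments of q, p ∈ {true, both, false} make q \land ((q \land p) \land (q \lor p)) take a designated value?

Designated under: (q=true, p=true); (q=true, p=both); (q=both, p=true); (q=both, p=both).

4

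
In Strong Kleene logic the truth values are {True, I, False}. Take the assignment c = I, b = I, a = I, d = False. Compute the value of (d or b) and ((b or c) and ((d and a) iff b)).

d or b = False or I = I
b or c = I or I = I
d and a = False and I = False
(d and a) iff b = False iff I = I
(b or c) and ((d and a) iff b) = I and I = I
(d or b) and ((b or c) and ((d and a) iff b)) = I and I = I

I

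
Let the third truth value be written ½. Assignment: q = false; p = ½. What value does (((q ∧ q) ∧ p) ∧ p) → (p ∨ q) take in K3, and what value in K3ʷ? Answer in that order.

In K3: q ∧ q = false ∧ false = false
(q ∧ q) ∧ p = false ∧ ½ = false
((q ∧ q) ∧ p) ∧ p = false ∧ ½ = false
p ∨ q = ½ ∨ false = ½
(((q ∧ q) ∧ p) ∧ p) → (p ∨ q) = false → ½ = true  [¬false ∨ ½]
In K3ʷ: q ∧ q = false ∧ false = false
(q ∧ q) ∧ p = false ∧ ½ = ½
((q ∧ q) ∧ p) ∧ p = ½ ∧ ½ = ½
p ∨ q = ½ ∨ false = ½
(((q ∧ q) ∧ p) ∧ p) → (p ∨ q) = ½ → ½ = ½  [any arg is the third value ⇒ result is the third value]
They differ because K3 and K3ʷ treat ½ differently under the binary connectives.

true; ½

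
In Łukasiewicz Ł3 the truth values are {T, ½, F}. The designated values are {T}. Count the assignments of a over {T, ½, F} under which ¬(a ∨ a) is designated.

1

a=T: F ·
a=½: ½ ·
a=F: T ✓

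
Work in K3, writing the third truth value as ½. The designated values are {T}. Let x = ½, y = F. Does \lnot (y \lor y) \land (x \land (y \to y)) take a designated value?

No

y \lor y = F \lor F = F
\lnot (y \lor y) = \lnot F = T
y \to y = F \to F = T
x \land (y \to y) = ½ \land T = ½
\lnot (y \lor y) \land (x \land (y \to y)) = T \land ½ = ½
½ ∉ {T}.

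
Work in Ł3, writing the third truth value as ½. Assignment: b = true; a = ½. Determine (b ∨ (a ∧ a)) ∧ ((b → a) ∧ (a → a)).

½

a ∧ a = ½ ∧ ½ = ½
b ∨ (a ∧ a) = true ∨ ½ = true
b → a = true → ½ = ½
a → a = ½ → ½ = true
(b → a) ∧ (a → a) = ½ ∧ true = ½
(b ∨ (a ∧ a)) ∧ ((b → a) ∧ (a → a)) = true ∧ ½ = ½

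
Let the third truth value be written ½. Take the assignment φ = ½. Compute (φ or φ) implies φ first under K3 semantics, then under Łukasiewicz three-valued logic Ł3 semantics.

In K3: φ or φ = ½ or ½ = ½
(φ or φ) implies φ = ½ implies ½ = ½  [not ½ or ½]
In Łukasiewicz three-valued logic Ł3: φ or φ = ½ or ½ = ½
(φ or φ) implies φ = ½ implies ½ = ⊤
They differ because K3 and Łukasiewicz three-valued logic Ł3 treat ½ differently under implication.

½; ⊤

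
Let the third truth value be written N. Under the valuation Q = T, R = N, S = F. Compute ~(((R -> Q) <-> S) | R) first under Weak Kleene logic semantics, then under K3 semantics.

In Weak Kleene logic: R -> Q = N -> T = N  [any arg is the third value ⇒ result is the third value]
(R -> Q) <-> S = N <-> F = N
((R -> Q) <-> S) | R = N | N = N
~(((R -> Q) <-> S) | R) = ~N = N
In K3: R -> Q = N -> T = T
(R -> Q) <-> S = T <-> F = F
((R -> Q) <-> S) | R = F | N = N
~(((R -> Q) <-> S) | R) = ~N = N

N; N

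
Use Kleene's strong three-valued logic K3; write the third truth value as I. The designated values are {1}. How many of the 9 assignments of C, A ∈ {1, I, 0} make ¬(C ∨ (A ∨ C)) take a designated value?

Designated under: (C=0, A=0).

1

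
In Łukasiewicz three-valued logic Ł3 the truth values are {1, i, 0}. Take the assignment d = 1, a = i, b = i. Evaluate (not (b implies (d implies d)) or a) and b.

i

d implies d = 1 implies 1 = 1
b implies (d implies d) = i implies 1 = 1  [min(1, 1−½+1)]
not (b implies (d implies d)) = not 1 = 0
not (b implies (d implies d)) or a = 0 or i = i
(not (b implies (d implies d)) or a) and b = i and i = i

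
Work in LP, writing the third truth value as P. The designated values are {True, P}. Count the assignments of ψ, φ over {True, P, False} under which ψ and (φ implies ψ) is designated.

Of the 9 assignments, 6 give a value in {True, P}.

6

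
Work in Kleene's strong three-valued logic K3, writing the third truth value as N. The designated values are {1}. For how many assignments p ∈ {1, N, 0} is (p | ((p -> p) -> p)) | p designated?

p=1: 1 ✓
p=N: N ·
p=0: 0 ·

1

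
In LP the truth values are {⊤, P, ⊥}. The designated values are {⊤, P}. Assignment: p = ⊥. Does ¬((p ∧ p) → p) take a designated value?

p ∧ p = ⊥ ∧ ⊥ = ⊥
(p ∧ p) → p = ⊥ → ⊥ = ⊤
¬((p ∧ p) → p) = ¬⊤ = ⊥
⊥ ∉ {⊤, P}.

No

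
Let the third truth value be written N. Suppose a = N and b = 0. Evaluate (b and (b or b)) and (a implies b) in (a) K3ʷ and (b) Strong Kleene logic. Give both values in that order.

N; 0

In K3ʷ: b or b = 0 or 0 = 0
b and (b or b) = 0 and 0 = 0
a implies b = N implies 0 = N
(b and (b or b)) and (a implies b) = 0 and N = N
In Strong Kleene logic: b or b = 0 or 0 = 0
b and (b or b) = 0 and 0 = 0
a implies b = N implies 0 = N  [not N or 0]
(b and (b or b)) and (a implies b) = 0 and N = 0
They differ because K3ʷ and Strong Kleene logic treat N differently under the binary connectives.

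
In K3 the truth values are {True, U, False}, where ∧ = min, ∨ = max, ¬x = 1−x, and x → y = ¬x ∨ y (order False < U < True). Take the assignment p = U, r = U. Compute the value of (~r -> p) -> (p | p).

U

~r = ~U = U
~r -> p = U -> U = U  [~U | U]
p | p = U | U = U
(~r -> p) -> (p | p) = U -> U = U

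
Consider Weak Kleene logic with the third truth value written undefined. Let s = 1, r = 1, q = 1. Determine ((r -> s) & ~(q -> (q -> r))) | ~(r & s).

0

r -> s = 1 -> 1 = 1
q -> r = 1 -> 1 = 1
q -> (q -> r) = 1 -> 1 = 1
~(q -> (q -> r)) = ~1 = 0
(r -> s) & ~(q -> (q -> r)) = 1 & 0 = 0
r & s = 1 & 1 = 1
~(r & s) = ~1 = 0
((r -> s) & ~(q -> (q -> r))) | ~(r & s) = 0 | 0 = 0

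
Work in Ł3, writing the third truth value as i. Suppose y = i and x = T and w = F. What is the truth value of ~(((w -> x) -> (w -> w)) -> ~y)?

w -> x = F -> T = T
w -> w = F -> F = T
(w -> x) -> (w -> w) = T -> T = T
~y = ~i = i
((w -> x) -> (w -> w)) -> ~y = T -> i = i  [min(1, 1−1+½)]
~(((w -> x) -> (w -> w)) -> ~y) = ~i = i

i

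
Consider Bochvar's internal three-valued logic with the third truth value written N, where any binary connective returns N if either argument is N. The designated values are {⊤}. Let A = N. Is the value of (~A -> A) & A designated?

~A = ~N = N
~A -> A = N -> N = N  [any arg is the third value ⇒ result is the third value]
(~A -> A) & A = N & N = N
N ∉ {⊤}.

No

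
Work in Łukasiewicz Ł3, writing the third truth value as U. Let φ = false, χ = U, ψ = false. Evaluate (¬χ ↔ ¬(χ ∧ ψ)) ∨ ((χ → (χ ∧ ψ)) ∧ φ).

¬χ = ¬U = U
χ ∧ ψ = U ∧ false = false
¬(χ ∧ ψ) = ¬false = true
¬χ ↔ ¬(χ ∧ ψ) = U ↔ true = U  [1 − |½−1|]
χ ∧ ψ = U ∧ false = false
χ → (χ ∧ ψ) = U → false = U
(χ → (χ ∧ ψ)) ∧ φ = U ∧ false = false
(¬χ ↔ ¬(χ ∧ ψ)) ∨ ((χ → (χ ∧ ψ)) ∧ φ) = U ∨ false = U

U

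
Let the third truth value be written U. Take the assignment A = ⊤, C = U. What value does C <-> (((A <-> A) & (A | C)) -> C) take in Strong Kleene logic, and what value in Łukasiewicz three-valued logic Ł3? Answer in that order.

In Strong Kleene logic: A <-> A = ⊤ <-> ⊤ = ⊤
A | C = ⊤ | U = ⊤
(A <-> A) & (A | C) = ⊤ & ⊤ = ⊤
((A <-> A) & (A | C)) -> C = ⊤ -> U = U  [~⊤ | U]
C <-> (((A <-> A) & (A | C)) -> C) = U <-> U = U
In Łukasiewicz three-valued logic Ł3: A <-> A = ⊤ <-> ⊤ = ⊤
A | C = ⊤ | U = ⊤
(A <-> A) & (A | C) = ⊤ & ⊤ = ⊤
((A <-> A) & (A | C)) -> C = ⊤ -> U = U  [min(1, 1−1+½)]
C <-> (((A <-> A) & (A | C)) -> C) = U <-> U = ⊤
They differ because Strong Kleene logic and Łukasiewicz three-valued logic Ł3 treat U differently under implication.

U; ⊤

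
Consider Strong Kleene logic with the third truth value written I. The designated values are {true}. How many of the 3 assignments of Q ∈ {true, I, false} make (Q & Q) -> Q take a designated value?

Q=true: true ✓
Q=I: I ·
Q=false: true ✓

2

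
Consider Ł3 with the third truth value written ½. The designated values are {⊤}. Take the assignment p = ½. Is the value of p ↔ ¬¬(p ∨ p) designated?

Yes

p ∨ p = ½ ∨ ½ = ½
¬(p ∨ p) = ¬½ = ½
¬¬(p ∨ p) = ¬½ = ½
p ↔ ¬¬(p ∨ p) = ½ ↔ ½ = ⊤  [1 − |½−½|]
⊤ ∈ {⊤}.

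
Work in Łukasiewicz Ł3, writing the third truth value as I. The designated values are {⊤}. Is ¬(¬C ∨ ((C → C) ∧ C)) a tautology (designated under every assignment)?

No

Countermodel: C=⊤ gives ⊥, which is not designated.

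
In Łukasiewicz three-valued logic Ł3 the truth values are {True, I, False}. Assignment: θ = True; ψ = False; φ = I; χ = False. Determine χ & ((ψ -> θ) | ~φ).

ψ -> θ = False -> True = True
~φ = ~I = I
(ψ -> θ) | ~φ = True | I = True
χ & ((ψ -> θ) | ~φ) = False & True = False

False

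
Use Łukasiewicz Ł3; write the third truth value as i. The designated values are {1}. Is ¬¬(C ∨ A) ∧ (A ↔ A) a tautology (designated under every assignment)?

No

Countermodel: C=i, A=i gives i, which is not designated.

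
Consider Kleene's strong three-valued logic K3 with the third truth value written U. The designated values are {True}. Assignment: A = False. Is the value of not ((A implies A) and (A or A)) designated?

A implies A = False implies False = True
A or A = False or False = False
(A implies A) and (A or A) = True and False = False
not ((A implies A) and (A or A)) = not False = True
True ∈ {True}.

Yes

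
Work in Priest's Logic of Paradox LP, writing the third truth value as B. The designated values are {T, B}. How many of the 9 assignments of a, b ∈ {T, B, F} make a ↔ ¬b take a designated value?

Of the 9 assignments, 7 give a value in {T, B}.

7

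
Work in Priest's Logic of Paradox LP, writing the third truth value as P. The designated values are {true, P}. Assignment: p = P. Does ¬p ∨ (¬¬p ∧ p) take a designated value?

¬p = ¬P = P
¬p = ¬P = P
¬¬p = ¬P = P
¬¬p ∧ p = P ∧ P = P
¬p ∨ (¬¬p ∧ p) = P ∨ P = P
P ∈ {true, P}.

Yes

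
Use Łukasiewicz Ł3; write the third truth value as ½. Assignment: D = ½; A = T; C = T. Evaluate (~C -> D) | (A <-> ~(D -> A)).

~C = ~T = F
~C -> D = F -> ½ = T
D -> A = ½ -> T = T
~(D -> A) = ~T = F
A <-> ~(D -> A) = T <-> F = F
(~C -> D) | (A <-> ~(D -> A)) = T | F = T

T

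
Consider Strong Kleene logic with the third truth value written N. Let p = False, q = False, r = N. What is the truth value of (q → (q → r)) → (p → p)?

True

q → r = False → N = True
q → (q → r) = False → True = True
p → p = False → False = True
(q → (q → r)) → (p → p) = True → True = True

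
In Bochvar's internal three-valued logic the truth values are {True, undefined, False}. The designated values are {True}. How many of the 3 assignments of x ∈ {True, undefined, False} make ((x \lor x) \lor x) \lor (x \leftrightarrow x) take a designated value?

2

x=True: True ✓
x=undefined: undefined ·
x=False: True ✓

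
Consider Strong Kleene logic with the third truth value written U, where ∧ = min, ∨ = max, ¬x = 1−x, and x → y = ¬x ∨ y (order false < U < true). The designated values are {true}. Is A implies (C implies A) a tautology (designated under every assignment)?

Countermodel: A=U, C=true gives U, which is not designated.

No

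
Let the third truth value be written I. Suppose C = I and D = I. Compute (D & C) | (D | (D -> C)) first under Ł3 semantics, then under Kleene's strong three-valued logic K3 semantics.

true; I

In Ł3: D & C = I & I = I
D -> C = I -> I = true
D | (D -> C) = I | true = true
(D & C) | (D | (D -> C)) = I | true = true
In Kleene's strong three-valued logic K3: D & C = I & I = I
D -> C = I -> I = I  [~I | I]
D | (D -> C) = I | I = I
(D & C) | (D | (D -> C)) = I | I = I
They differ because Ł3 and Kleene's strong three-valued logic K3 treat I differently under implication.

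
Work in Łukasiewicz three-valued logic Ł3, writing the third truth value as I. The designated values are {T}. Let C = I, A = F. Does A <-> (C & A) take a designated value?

C & A = I & F = F
A <-> (C & A) = F <-> F = T
T ∈ {T}.

Yes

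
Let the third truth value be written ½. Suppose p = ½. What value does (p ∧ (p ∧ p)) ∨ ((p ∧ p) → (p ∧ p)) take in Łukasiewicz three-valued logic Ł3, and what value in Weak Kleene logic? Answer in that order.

In Łukasiewicz three-valued logic Ł3: p ∧ p = ½ ∧ ½ = ½
p ∧ (p ∧ p) = ½ ∧ ½ = ½
p ∧ p = ½ ∧ ½ = ½
p ∧ p = ½ ∧ ½ = ½
(p ∧ p) → (p ∧ p) = ½ → ½ = True  [min(1, 1−½+½)]
(p ∧ (p ∧ p)) ∨ ((p ∧ p) → (p ∧ p)) = ½ ∨ True = True
In Weak Kleene logic: p ∧ p = ½ ∧ ½ = ½
p ∧ (p ∧ p) = ½ ∧ ½ = ½
p ∧ p = ½ ∧ ½ = ½
p ∧ p = ½ ∧ ½ = ½
(p ∧ p) → (p ∧ p) = ½ → ½ = ½  [any arg is the third value ⇒ result is the third value]
(p ∧ (p ∧ p)) ∨ ((p ∧ p) → (p ∧ p)) = ½ ∨ ½ = ½
They differ because Łukasiewicz three-valued logic Ł3 and Weak Kleene logic treat ½ differently under the binary connectives.

True; ½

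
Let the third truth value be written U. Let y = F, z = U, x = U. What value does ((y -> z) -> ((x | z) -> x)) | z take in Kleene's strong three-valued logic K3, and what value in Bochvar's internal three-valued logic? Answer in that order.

U; U

In Kleene's strong three-valued logic K3: y -> z = F -> U = T  [~F | U]
x | z = U | U = U
(x | z) -> x = U -> U = U
(y -> z) -> ((x | z) -> x) = T -> U = U
((y -> z) -> ((x | z) -> x)) | z = U | U = U
In Bochvar's internal three-valued logic: y -> z = F -> U = U
x | z = U | U = U
(x | z) -> x = U -> U = U
(y -> z) -> ((x | z) -> x) = U -> U = U
((y -> z) -> ((x | z) -> x)) | z = U | U = U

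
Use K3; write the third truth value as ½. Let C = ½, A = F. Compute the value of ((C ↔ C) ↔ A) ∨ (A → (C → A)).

T

C ↔ C = ½ ↔ ½ = ½
(C ↔ C) ↔ A = ½ ↔ F = ½
C → A = ½ → F = ½
A → (C → A) = F → ½ = T
((C ↔ C) ↔ A) ∨ (A → (C → A)) = ½ ∨ T = T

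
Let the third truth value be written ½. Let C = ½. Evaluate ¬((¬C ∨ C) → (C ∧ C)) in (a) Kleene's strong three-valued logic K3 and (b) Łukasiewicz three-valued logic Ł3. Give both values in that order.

In Kleene's strong three-valued logic K3: ¬C = ¬½ = ½
¬C ∨ C = ½ ∨ ½ = ½
C ∧ C = ½ ∧ ½ = ½
(¬C ∨ C) → (C ∧ C) = ½ → ½ = ½  [¬½ ∨ ½]
¬((¬C ∨ C) → (C ∧ C)) = ¬½ = ½
In Łukasiewicz three-valued logic Ł3: ¬C = ¬½ = ½
¬C ∨ C = ½ ∨ ½ = ½
C ∧ C = ½ ∧ ½ = ½
(¬C ∨ C) → (C ∧ C) = ½ → ½ = True  [min(1, 1−½+½)]
¬((¬C ∨ C) → (C ∧ C)) = ¬True = False
They differ because Kleene's strong three-valued logic K3 and Łukasiewicz three-valued logic Ł3 treat ½ differently under implication.

½; False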